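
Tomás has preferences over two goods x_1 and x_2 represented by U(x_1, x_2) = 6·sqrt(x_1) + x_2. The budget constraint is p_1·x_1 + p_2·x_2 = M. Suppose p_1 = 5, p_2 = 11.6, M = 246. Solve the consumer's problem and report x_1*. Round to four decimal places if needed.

x_1* = 48.4416

MU_x_1 = 3/√x_1, MU_x_2 = 1. Tangency: 3/√x_1 = p_1/p_2.
Thus x_1* = (3·p_2/p_1)² — independent of M — with the rest of income spent on x_2.
Plugging in: x_1* = (3·11.6/5)² = 48.4416.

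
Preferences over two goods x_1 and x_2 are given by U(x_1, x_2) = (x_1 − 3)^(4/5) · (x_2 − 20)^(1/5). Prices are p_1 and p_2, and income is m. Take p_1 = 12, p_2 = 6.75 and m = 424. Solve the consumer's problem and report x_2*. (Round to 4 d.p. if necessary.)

This is Cobb-Douglas in (x_1−3, x_2−20): tangency gives 0.8·p_2·(x_2−20) = 0.2·p_1·(x_1−3).
After buying the subsistence bundle (3, 20), a share 0.8 of the remaining income goes to x_1: x_1* = 3 + 0.8·(m − 3p_1 − 20p_2)/p_1.
Discretionary income = 424 − 3·12 − 20·6.75 = 253; x_2* = 20 + 0.2·253/6.75 = 27.4963.

x_2* = 27.4963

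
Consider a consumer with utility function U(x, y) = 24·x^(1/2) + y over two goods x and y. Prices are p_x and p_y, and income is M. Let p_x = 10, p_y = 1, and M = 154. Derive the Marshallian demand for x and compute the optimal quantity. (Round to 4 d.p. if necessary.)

MU_x = 12/√x, MU_y = 1. Tangency: 12/√x = p_x/p_y.
Solve: √x = 12·p_y/p_x, so x*(p_x,p_y) = (12·p_y/p_x)², and y* = (M − p_x·x*)/p_y.
Plugging in: x* = (12·1/10)² = 1.44.

x* = 1.44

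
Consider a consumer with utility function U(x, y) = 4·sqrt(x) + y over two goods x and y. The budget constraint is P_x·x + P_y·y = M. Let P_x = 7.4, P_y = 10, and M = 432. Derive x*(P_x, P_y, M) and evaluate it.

x* = 7.3046

Set MRS = P_x/P_y: 2·x^(−1/2) = P_x/P_y.
Thus x* = (2·P_y/P_x)² — independent of M — with the rest of income spent on y.
Plugging in: x* = (2·10/7.4)² = 7.3046.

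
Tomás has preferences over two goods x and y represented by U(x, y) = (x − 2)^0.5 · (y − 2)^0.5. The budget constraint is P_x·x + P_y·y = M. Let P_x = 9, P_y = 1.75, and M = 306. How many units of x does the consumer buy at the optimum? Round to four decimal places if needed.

x* = 17.8056

This is Cobb-Douglas in (x−2, y−2): tangency gives 0.5·P_y·(y−2) = 0.5·P_x·(x−2).
Substituting into the budget: x* = 2 + 0.5·(M − 2·P_x − 2·P_y)/P_x, and y* = 2 + 0.5·(…)/P_y.
Discretionary income = 306 − 2·9 − 2·1.75 = 284.5; x* = 2 + 0.5·284.5/9 = 17.8056.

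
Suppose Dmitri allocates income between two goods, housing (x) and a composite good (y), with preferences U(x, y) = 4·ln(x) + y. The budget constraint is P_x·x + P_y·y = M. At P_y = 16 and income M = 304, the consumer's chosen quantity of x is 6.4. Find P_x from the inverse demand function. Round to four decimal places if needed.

Set MRS = P_x/P_y: (4/x)/1 = P_x/P_y.
So x*(P_x,P_y) = 4·P_y/P_x, independent of income; and y* = (M − 4·P_y)/P_y.
Set x* = 6.4 in the demand function and solve for P_x: P_x = 10.

P_x = 10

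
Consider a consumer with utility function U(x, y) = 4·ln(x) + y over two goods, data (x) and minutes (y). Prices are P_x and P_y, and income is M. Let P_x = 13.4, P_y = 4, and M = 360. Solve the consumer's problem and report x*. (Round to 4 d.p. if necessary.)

x* = 1.194

MU_x = 4/x, MU_y = 1. Tangency: 4/x = P_x/P_y.
So x*(P_x,P_y) = 4·P_y/P_x, independent of income; and y* = (M − 4·P_y)/P_y.
At the given prices: x* = 4·4/13.4 = 1.194.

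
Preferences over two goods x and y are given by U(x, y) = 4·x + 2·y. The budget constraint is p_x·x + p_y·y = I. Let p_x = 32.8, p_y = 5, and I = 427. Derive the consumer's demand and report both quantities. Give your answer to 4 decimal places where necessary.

x* = 0, y* = 85.4

Perfect substitutes: compare marginal utility per dollar. 4/p_x vs 2/p_y → 0.122 vs 0.4.
y gives more utility per dollar, so spend all income on y: y* = I/p_y, x* = 0.
Numerically: x* = 0, y* = 85.4.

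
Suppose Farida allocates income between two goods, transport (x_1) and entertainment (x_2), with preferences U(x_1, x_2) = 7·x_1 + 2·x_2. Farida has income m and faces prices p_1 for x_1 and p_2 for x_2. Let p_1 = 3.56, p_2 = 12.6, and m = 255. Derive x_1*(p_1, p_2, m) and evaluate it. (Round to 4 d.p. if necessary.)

Linear utility — the consumer picks whichever good has higher MU/price: 7/3.56 = 1.9663 vs 2/12.6 = 0.1587.
x_1 gives more utility per dollar, so spend all income on x_1: x_1* = m/p_1, x_2* = 0.
Numerically: x_1* = 71.6292, x_2* = 0.

x_1* = 71.6292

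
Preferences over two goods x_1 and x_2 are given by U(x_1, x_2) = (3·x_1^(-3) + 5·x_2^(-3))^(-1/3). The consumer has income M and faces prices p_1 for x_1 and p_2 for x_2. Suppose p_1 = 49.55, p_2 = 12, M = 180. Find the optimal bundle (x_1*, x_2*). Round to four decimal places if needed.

x_1* = 2.6092, x_2* = 4.2261

From the CES first-order condition, (3/5)·(x_2/x_1)^(4) = p_1/p_2.
Solve for the ratio: x_2/x_1 = [(5/3)·p_1/p_2]^(0.25).
Substitute x_2 = (x_2/x_1)·x_1 into the budget: x_1* = M/(p_1 + p_2·(x_2/x_1)).
Numerically x_2/x_1 = 1.619675, so x_1* = 180/(49.55 + 12·1.619675) = 2.6092 and x_2* = 1.619675·2.6092 = 4.2261.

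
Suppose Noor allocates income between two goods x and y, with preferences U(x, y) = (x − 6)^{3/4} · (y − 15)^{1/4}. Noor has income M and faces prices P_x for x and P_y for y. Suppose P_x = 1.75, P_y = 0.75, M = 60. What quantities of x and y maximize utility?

x* = 22.3929, y* = 27.75

Let x' = x−6, y' = y−15. MRS = 3·y'/x' = P_x/P_y.
After buying the subsistence bundle (6, 15), a share 0.75 of the remaining income goes to x: x* = 6 + 0.75·(M − 6P_x − 15P_y)/P_x.
Discretionary income = 60 − 6·1.75 − 15·0.75 = 38.25; x* = 6 + 0.75·38.25/1.75 = 22.3929; y* = 15 + 0.25·38.25/0.75 = 27.75.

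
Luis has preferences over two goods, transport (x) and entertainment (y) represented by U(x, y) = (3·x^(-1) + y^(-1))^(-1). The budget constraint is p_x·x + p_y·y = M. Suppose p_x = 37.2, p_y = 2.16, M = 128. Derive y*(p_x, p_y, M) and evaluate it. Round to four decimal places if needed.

y* = 7.2374

MRS = MU_x/MU_y = 3·(y/x)^(2). Set equal to p_x/p_y.
Hence y/x = ((1/3)·p_x/p_y)^(1/(2)), i.e. raised to the 0.5 power.
With the ratio pinned down, the budget gives x* = M/(p_x + p_y·(y/x)) and y* = (y/x)·x*.
Numerically y/x = 2.395984, so x* = 128/(37.2 + 2.16·2.395984) = 3.0206 and y* = 2.395984·3.0206 = 7.2374.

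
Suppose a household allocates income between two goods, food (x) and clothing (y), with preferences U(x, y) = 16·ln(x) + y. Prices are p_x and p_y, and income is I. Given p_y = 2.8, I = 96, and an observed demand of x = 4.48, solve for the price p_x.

p_x = 10

MU_x = 16/x, MU_y = 1. Tangency: 16/x = p_x/p_y.
So x*(p_x,p_y) = 16·p_y/p_x, independent of income; and y* = (I − 16·p_y)/p_y.
Set x* = 4.48 in the demand function and solve for p_x: p_x = 10.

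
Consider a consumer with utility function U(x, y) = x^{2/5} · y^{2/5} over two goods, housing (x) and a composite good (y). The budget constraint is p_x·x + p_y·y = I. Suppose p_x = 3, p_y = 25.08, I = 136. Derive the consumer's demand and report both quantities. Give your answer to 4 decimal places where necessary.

x* = 22.6667, y* = 2.7113

Demand: x*(p_x,p_y,I) = 0.5·I/p_x and y* = 0.5·I/p_y.
At p_x=3, p_y=25.08, I=136: x* = 0.5·136/3 = 22.6667, y* = 2.7113.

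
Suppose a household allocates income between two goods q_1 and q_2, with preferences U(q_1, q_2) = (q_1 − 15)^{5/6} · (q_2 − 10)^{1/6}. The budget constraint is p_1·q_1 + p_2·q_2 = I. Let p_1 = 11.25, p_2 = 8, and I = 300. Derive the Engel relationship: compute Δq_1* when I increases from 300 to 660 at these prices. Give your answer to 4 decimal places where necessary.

Δq_1* = 26.6667

After buying the subsistence bundle (15, 10), a share 5/6 of the remaining income goes to q_1: q_1* = 15 + 5/6·(I − 15p_1 − 10p_2)/p_1.
Discretionary income = 300 − 15·11.25 − 10·8 = 51.25; q_1* = 15 + 5/6·51.25/11.25 = 18.7963.
At I' = 660: q_1* = 45.463. Change: 45.463 − 18.7963 = 26.6667.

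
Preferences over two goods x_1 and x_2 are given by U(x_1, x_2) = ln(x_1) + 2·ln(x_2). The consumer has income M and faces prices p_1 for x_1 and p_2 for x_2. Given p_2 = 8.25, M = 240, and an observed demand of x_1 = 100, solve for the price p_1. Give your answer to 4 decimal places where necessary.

Tangency: MRS = (1/2)·x_2/x_1 = p_1/p_2.
Rearranging, p_2·x_2 = 2·p_1·x_1. Substituting into the budget gives p_1·x_1·(1 + 2) = M.
Demand: x_1*(p_1,p_2,M) = 1/3·M/p_1 and x_2* = 2/3·M/p_2.
Set x_1* = 100 in the demand function and solve for p_1: p_1 = 0.8.

p_1 = 0.8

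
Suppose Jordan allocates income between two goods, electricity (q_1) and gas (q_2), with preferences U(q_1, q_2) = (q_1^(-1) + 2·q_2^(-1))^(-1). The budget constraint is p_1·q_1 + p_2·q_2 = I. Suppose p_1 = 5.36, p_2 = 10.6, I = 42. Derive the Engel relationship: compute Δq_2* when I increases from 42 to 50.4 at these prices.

From the CES first-order condition, (1/2)·(q_2/q_1)^(2) = p_1/p_2.
Solve for the ratio: q_2/q_1 = [2·p_1/p_2]^(0.5).
Substitute q_2 = (q_2/q_1)·q_1 into the budget: q_1* = I/(p_1 + p_2·(q_2/q_1)).
Numerically q_2/q_1 = 1.005644, so q_1* = 42/(5.36 + 10.6·1.005644) = 2.6218 and q_2* = 1.005644·2.6218 = 2.6365.
At I' = 50.4: q_2* = 3.1639. Change: 3.1639 − 2.6365 = 0.5273.

Δq_2* = 0.5273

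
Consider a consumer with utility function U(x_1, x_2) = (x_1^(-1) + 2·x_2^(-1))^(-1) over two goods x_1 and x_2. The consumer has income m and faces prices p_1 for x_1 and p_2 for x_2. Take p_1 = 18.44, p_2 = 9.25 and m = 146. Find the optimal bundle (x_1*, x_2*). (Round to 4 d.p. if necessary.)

MRS = MU_x_1/MU_x_2 = (1/2)·(x_2/x_1)^(2). Set equal to p_1/p_2.
Hence x_2/x_1 = (2·p_1/p_2)^(1/(2)), i.e. raised to the 0.5 power.
With the ratio pinned down, the budget gives x_1* = m/(p_1 + p_2·(x_2/x_1)) and x_2* = (x_2/x_1)·x_1*.
Numerically x_2/x_1 = 1.996754, so x_1* = 146/(18.44 + 9.25·1.996754) = 3.9556 and x_2* = 1.996754·3.9556 = 7.8983.

x_1* = 3.9556, x_2* = 7.8983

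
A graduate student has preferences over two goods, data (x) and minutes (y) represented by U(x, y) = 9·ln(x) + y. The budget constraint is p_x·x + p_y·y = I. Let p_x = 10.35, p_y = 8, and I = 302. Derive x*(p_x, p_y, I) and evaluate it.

Set MRS = p_x/p_y: (9/x)/1 = p_x/p_y.
So x*(p_x,p_y) = 9·p_y/p_x, independent of income; and y* = (I − 9·p_y)/p_y.
At the given prices: x* = 9·8/10.35 = 6.9565.

x* = 6.9565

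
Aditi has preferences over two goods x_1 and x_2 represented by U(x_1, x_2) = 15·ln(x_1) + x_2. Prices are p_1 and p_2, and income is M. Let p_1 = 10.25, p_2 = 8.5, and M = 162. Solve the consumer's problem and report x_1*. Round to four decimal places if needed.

x_1* = 12.439

MU_x_1 = 15/x_1, MU_x_2 = 1. Tangency: 15/x_1 = p_1/p_2.
So x_1*(p_1,p_2) = 15·p_2/p_1, independent of income; and x_2* = (M − 15·p_2)/p_2.
At the given prices: x_1* = 15·8.5/10.25 = 12.439.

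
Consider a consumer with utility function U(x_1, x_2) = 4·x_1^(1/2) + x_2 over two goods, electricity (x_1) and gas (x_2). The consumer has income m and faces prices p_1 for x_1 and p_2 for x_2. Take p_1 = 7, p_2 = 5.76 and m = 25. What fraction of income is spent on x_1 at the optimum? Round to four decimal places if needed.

Set MRS = p_1/p_2: 2·x_1^(−1/2) = p_1/p_2.
Thus x_1* = (2·p_2/p_1)² — independent of m — with the rest of income spent on x_2.
Plugging in: x_1* = (2·5.76/7)² = 2.7084, x_2* = 1.0488.
Expenditure on x_1: 7·2.7084 = 18.9586; share = 0.7583.

share on x_1 = 0.7583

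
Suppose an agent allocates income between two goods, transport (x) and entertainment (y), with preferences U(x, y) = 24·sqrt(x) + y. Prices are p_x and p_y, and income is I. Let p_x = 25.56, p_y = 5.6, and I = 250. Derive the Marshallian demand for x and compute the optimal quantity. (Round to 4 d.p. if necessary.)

x* = 6.9122

MU_x = 12/√x, MU_y = 1. Tangency: 12/√x = p_x/p_y.
Thus x* = (12·p_y/p_x)² — independent of I — with the rest of income spent on y.
Plugging in: x* = (12·5.6/25.56)² = 6.9122.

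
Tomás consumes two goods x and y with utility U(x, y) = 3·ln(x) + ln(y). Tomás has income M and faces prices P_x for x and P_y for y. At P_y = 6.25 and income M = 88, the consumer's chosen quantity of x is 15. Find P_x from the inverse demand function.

P_x = 4.4

Tangency: MRS = 3·y/x = P_x/P_y.
So 3·P_y·y = P_x·x; combined with the budget, a share 0.75 of income goes to x.
Demand: x*(P_x,P_y,M) = 0.75·M/P_x and y* = 0.25·M/P_y.
Set x* = 15 in the demand function and solve for P_x: P_x = 4.4.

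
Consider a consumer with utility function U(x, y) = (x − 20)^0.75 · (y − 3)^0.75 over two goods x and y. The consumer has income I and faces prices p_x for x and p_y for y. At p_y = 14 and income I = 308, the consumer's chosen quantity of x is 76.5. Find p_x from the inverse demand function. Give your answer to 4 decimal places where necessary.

p_x = 2

This is Cobb-Douglas in (x−20, y−3): tangency gives 0.75·p_y·(y−3) = 0.75·p_x·(x−20).
Substituting into the budget: x* = 20 + 0.5·(I − 20·p_x − 3·p_y)/p_x, and y* = 3 + 0.5·(…)/p_y.
Set x* = 76.5 in the demand function and solve for p_x: p_x = 2.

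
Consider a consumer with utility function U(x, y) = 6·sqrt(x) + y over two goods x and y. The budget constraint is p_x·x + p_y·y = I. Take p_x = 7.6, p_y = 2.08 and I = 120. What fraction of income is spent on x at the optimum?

share on x = 0.0427

Set MRS = p_x/p_y: 3·x^(−1/2) = p_x/p_y.
Thus x* = (3·p_y/p_x)² — independent of I — with the rest of income spent on y.
Plugging in: x* = (3·2.08/7.6)² = 0.6741, y* = 55.2291.
Expenditure on x: 7.6·0.6741 = 5.1234; share = 0.0427.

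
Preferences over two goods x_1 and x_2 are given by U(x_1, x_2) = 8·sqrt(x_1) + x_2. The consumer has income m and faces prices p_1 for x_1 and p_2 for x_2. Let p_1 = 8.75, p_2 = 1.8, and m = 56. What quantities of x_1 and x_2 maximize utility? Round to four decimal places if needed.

x_1* = 0.6771, x_2* = 27.8197

MU_x_1 = 4/√x_1, MU_x_2 = 1. Tangency: 4/√x_1 = p_1/p_2.
Thus x_1* = (4·p_2/p_1)² — independent of m — with the rest of income spent on x_2.
Plugging in: x_1* = (4·1.8/8.75)² = 0.6771, x_2* = 27.8197.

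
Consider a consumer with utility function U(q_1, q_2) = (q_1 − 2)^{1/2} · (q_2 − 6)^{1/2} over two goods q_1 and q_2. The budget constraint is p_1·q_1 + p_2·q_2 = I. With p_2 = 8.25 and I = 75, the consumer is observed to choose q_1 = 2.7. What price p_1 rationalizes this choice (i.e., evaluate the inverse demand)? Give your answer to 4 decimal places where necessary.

Let q_1' = q_1−2, q_2' = q_2−6. MRS = q_2'/q_1' = p_1/p_2.
After buying the subsistence bundle (2, 6), a share 0.5 of the remaining income goes to q_1: q_1* = 2 + 0.5·(I − 2p_1 − 6p_2)/p_1.
Set q_1* = 2.7 in the demand function and solve for p_1: p_1 = 7.5.

p_1 = 7.5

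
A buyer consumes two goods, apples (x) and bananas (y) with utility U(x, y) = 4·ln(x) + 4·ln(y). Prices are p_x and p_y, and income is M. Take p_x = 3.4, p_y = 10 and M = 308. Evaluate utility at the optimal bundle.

Tangency: MRS = y/x = p_x/p_y.
Rearranging, p_y·y = p_x·x. Substituting into the budget gives p_x·x·(1 + 1) = M.
Demand: x*(p_x,p_y,M) = 0.5·M/p_x and y* = 0.5·M/p_y.
At p_x=3.4, p_y=10, M=308: x* = 0.5·308/3.4 = 45.2941, y* = 15.4.
Utility at the optimum: U(45.2941, 15.4) = 26.1902.

V = 26.1902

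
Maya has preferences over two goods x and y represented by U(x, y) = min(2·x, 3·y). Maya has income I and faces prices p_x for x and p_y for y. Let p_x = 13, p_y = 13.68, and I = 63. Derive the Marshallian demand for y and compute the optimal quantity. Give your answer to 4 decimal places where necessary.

Leontief preferences: the optimum is at the kink where x/3 = y/2, i.e. y = (2/3)·x.
Budget: p_x·x + p_y·(2/3)·x = I, so (3·p_x + 2·p_y)·x = 3·I.
Demand: x*(p_x,p_y,I) = 3·I/(3·p_x + 2·p_y), y* = 2·I/(3·p_x + 2·p_y).
Here 3·13 + 2·13.68 = 66.36, giving y* = 1.8987.

y* = 1.8987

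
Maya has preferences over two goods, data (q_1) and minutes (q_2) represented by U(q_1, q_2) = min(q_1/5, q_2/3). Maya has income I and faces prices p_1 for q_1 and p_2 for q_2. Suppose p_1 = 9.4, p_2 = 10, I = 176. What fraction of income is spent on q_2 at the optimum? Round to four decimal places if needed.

share on q_2 = 0.3896

Here 5·9.4 + 3·10 = 77, giving q_1* = 11.4286 and q_2* = 6.8571.
Expenditure on q_2: 10·6.8571 = 68.5714; share = 0.3896.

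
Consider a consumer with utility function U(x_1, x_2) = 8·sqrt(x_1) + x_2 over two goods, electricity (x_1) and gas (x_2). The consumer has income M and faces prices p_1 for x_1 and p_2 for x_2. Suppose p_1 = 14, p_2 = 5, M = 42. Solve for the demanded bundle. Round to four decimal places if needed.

x_1* = 2.0408, x_2* = 2.6857

MU_x_1 = 4/√x_1, MU_x_2 = 1. Tangency: 4/√x_1 = p_1/p_2.
Thus x_1* = (4·p_2/p_1)² — independent of M — with the rest of income spent on x_2.
Plugging in: x_1* = (4·5/14)² = 2.0408, x_2* = 2.6857.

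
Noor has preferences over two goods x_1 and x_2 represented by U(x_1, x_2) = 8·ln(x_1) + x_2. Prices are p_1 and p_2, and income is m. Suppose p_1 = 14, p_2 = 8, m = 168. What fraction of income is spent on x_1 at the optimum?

share on x_1 = 0.381

MU_x_1 = 8/x_1, MU_x_2 = 1. Tangency: 8/x_1 = p_1/p_2.
So x_1*(p_1,p_2) = 8·p_2/p_1, independent of income; and x_2* = (m − 8·p_2)/p_2.
At the given prices: x_1* = 8·8/14 = 4.5714, and x_2* = 13.
Expenditure on x_1: 14·4.5714 = 64; share = 0.381.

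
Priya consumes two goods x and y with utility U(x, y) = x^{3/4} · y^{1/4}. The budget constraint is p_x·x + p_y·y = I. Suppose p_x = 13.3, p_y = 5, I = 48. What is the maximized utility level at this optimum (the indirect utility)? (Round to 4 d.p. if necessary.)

V = 2.6266

At p_x=13.3, p_y=5, I=48: x* = 0.75·48/13.3 = 2.7068, y* = 2.4.
Utility at the optimum: U(2.7068, 2.4) = 2.6266.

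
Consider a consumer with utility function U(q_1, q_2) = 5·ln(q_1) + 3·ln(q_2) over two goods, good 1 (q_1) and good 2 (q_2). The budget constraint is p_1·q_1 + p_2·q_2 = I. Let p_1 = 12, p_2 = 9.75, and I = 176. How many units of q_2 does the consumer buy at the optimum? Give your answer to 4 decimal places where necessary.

q_2* = 6.7692

Tangency: MRS = (5/3)·q_2/q_1 = p_1/p_2.
So 5·p_2·q_2 = 3·p_1·q_1; combined with the budget, a share 0.625 of income goes to q_1.
Demand: q_1*(p_1,p_2,I) = 0.625·I/p_1 and q_2* = 0.375·I/p_2.
At p_1=12, p_2=9.75, I=176: q_2* = 0.375·176/9.75 = 6.7692.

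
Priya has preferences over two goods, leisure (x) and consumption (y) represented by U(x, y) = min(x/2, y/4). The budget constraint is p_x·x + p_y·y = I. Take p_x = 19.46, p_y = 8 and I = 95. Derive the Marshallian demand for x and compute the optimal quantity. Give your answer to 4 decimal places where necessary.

x* = 2.6791

Demand: x*(p_x,p_y,I) = 2·I/(2·p_x + 4·p_y), y* = 4·I/(2·p_x + 4·p_y).
Here 2·19.46 + 4·8 = 70.92, giving x* = 2.6791.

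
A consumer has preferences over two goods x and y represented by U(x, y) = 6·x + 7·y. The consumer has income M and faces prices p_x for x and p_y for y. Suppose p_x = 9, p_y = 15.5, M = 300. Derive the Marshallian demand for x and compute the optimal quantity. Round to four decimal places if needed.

Numerically: x* = 33.3333, y* = 0.

x* = 33.3333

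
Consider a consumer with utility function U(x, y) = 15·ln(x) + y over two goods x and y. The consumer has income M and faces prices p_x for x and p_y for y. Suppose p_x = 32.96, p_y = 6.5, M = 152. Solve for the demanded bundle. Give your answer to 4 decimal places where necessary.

x* = 2.9581, y* = 8.3846

So x*(p_x,p_y) = 15·p_y/p_x, independent of income; and y* = (M − 15·p_y)/p_y.
At the given prices: x* = 15·6.5/32.96 = 2.9581, and y* = 8.3846.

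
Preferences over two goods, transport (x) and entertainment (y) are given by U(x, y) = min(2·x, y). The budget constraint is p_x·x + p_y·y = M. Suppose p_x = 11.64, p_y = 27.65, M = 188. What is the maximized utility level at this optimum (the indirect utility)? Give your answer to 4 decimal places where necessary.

Leontief preferences: the optimum is at the kink where x/1 = y/2, i.e. y = 2·x.
Budget: p_x·x + p_y·2·x = M, so (p_x + 2·p_y)·x = M.
Demand: x*(p_x,p_y,M) = M/(p_x + 2·p_y), y* = 2·M/(p_x + 2·p_y).
Here 11.64 + 2·27.65 = 66.94, giving x* = 2.8085 and y* = 5.617.
Utility at the optimum: U(2.8085, 5.617) = 5.617.

V = 5.617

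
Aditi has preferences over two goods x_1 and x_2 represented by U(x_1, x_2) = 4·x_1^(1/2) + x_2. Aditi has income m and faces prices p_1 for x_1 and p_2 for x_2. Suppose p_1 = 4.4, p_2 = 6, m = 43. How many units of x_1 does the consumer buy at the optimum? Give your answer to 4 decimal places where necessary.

Solve: √x_1 = 2·p_2/p_1, so x_1*(p_1,p_2) = (2·p_2/p_1)², and x_2* = (m − p_1·x_1*)/p_2.
Plugging in: x_1* = (2·6/4.4)² = 7.438.

x_1* = 7.438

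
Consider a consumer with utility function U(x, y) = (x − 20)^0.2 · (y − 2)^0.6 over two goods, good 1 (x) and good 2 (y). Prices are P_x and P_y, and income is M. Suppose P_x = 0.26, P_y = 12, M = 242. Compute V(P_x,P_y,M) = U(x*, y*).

V = 13.693

Let x' = x−20, y' = y−2. MRS = (1/3)·y'/x' = P_x/P_y.
Substituting into the budget: x* = 20 + 0.25·(M − 20·P_x − 2·P_y)/P_x, and y* = 2 + 0.75·(…)/P_y.
Discretionary income = 242 − 20·0.26 − 2·12 = 212.8; x* = 20 + 0.25·212.8/0.26 = 224.6154; y* = 2 + 0.75·212.8/12 = 15.3.
Utility at the optimum: U(224.6154, 15.3) = 13.693.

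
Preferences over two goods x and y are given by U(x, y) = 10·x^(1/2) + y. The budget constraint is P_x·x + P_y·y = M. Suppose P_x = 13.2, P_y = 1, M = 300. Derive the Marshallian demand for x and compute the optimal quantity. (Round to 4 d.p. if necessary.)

x* = 0.1435

Thus x* = (5·P_y/P_x)² — independent of M — with the rest of income spent on y.
Plugging in: x* = (5·1/13.2)² = 0.1435.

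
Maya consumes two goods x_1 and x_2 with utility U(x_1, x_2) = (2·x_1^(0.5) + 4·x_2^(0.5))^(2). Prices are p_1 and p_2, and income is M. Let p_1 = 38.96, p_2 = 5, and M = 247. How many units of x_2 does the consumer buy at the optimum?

x_2* = 47.8643

With the ratio pinned down, the budget gives x_1* = M/(p_1 + p_2·(x_2/x_1)) and x_2* = (x_2/x_1)·x_1*.
Numerically x_2/x_1 = 242.861056, so x_1* = 247/(38.96 + 5·242.861056) = 0.1971 and x_2* = 242.861056·0.1971 = 47.8643.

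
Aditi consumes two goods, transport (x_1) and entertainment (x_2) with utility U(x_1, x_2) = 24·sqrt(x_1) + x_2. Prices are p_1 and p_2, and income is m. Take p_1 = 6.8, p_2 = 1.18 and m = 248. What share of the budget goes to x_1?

Utility is quasi-linear in x_2; the FOC for x_1 is 12/√x_1 = p_1/p_2.
Thus x_1* = (12·p_2/p_1)² — independent of m — with the rest of income spent on x_2.
Plugging in: x_1* = (12·1.18/6.8)² = 4.3362, x_2* = 185.1813.
Expenditure on x_1: 6.8·4.3362 = 29.4861; share = 0.1189.

share on x_1 = 0.1189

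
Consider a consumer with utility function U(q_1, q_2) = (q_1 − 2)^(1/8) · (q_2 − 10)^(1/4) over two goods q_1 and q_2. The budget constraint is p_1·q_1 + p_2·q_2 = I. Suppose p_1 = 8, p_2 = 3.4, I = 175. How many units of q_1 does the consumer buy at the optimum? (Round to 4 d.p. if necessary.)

q_1* = 7.2083

This is Cobb-Douglas in (q_1−2, q_2−10): tangency gives 0.125·p_2·(q_2−10) = 0.25·p_1·(q_1−2).
After buying the subsistence bundle (2, 10), a share 1/3 of the remaining income goes to q_1: q_1* = 2 + 1/3·(I − 2p_1 − 10p_2)/p_1.
Discretionary income = 175 − 2·8 − 10·3.4 = 125; q_1* = 2 + 1/3·125/8 = 7.2083.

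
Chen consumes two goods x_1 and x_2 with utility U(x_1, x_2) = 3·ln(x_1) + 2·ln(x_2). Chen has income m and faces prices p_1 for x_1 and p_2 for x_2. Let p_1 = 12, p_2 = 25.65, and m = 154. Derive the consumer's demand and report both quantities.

x_1* = 7.7, x_2* = 2.4016

Tangency: MRS = (3/2)·x_2/x_1 = p_1/p_2.
Rearranging, p_2·x_2 = (2/3)·p_1·x_1. Substituting into the budget gives p_1·x_1·(1 + (2/3)) = m.
Demand: x_1*(p_1,p_2,m) = 0.6·m/p_1 and x_2* = 0.4·m/p_2.
At p_1=12, p_2=25.65, m=154: x_1* = 0.6·154/12 = 7.7, x_2* = 2.4016.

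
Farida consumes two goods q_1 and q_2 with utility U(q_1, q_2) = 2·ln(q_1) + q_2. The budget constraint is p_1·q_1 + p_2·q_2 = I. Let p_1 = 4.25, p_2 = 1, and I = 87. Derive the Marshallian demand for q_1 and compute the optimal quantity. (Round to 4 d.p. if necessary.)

q_1* = 0.4706

Set MRS = p_1/p_2: (2/q_1)/1 = p_1/p_2.
So q_1*(p_1,p_2) = 2·p_2/p_1, independent of income; and q_2* = (I − 2·p_2)/p_2.
At the given prices: q_1* = 2·1/4.25 = 0.4706.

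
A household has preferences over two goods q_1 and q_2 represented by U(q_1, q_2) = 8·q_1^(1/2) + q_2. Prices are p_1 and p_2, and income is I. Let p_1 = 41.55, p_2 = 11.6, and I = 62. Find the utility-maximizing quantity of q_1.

Utility is quasi-linear in q_2; the FOC for q_1 is 4/√q_1 = p_1/p_2.
Thus q_1* = (4·p_2/p_1)² — independent of I — with the rest of income spent on q_2.
Plugging in: q_1* = (4·11.6/41.55)² = 1.2471.

q_1* = 1.2471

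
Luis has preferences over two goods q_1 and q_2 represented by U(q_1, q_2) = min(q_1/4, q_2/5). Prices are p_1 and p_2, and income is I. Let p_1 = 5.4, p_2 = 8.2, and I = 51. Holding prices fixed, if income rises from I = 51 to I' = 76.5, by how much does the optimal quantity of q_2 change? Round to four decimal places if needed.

Δq_2* = 2.0367

Leontief preferences: the optimum is at the kink where q_1/4 = q_2/5, i.e. q_2 = (5/4)·q_1.
Budget: p_1·q_1 + p_2·(5/4)·q_1 = I, so (4·p_1 + 5·p_2)·q_1 = 4·I.
Demand: q_1*(p_1,p_2,I) = 4·I/(4·p_1 + 5·p_2), q_2* = 5·I/(4·p_1 + 5·p_2).
Here 4·5.4 + 5·8.2 = 62.6, giving q_2* = 4.0735.
At I' = 76.5: q_2* = 6.1102. Change: 6.1102 − 4.0735 = 2.0367.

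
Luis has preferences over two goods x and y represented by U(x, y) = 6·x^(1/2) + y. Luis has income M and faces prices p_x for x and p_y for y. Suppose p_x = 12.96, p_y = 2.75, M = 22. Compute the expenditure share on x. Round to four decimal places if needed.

MU_x = 3/√x, MU_y = 1. Tangency: 3/√x = p_x/p_y.
Thus x* = (3·p_y/p_x)² — independent of M — with the rest of income spent on y.
Plugging in: x* = (3·2.75/12.96)² = 0.4052, y* = 6.0903.
Expenditure on x: 12.96·0.4052 = 5.2517; share = 0.2387.

share on x = 0.2387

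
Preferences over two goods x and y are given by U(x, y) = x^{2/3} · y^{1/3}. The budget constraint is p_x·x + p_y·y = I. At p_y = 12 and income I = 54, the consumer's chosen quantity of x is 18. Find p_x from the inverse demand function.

The MRS is 2·y/x. Set MRS = p_x/p_y.
So 2/3·p_y·y = 1/3·p_x·x; combined with the budget, a share 2/3 of income goes to x.
Demand: x*(p_x,p_y,I) = 2/3·I/p_x and y* = 1/3·I/p_y.
Set x* = 18 in the demand function and solve for p_x: p_x = 2.

p_x = 2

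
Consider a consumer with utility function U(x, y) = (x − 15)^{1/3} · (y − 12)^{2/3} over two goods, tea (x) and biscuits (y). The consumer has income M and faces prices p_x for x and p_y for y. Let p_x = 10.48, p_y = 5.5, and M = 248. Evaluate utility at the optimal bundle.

V = 1.9245

Let x' = x−15, y' = y−12. MRS = (1/2)·y'/x' = p_x/p_y.
Substituting into the budget: x* = 15 + 1/3·(M − 15·p_x − 12·p_y)/p_x, and y* = 12 + 2/3·(…)/p_y.
Discretionary income = 248 − 15·10.48 − 12·5.5 = 24.8; x* = 15 + 1/3·24.8/10.48 = 15.7888; y* = 12 + 2/3·24.8/5.5 = 15.0061.
Utility at the optimum: U(15.7888, 15.0061) = 1.9245.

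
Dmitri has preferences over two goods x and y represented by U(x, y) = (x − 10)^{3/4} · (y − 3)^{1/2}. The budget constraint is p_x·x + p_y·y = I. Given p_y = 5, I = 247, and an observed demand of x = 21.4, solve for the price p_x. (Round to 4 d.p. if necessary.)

p_x = 8

This is Cobb-Douglas in (x−10, y−3): tangency gives 0.75·p_y·(y−3) = 0.5·p_x·(x−10).
Substituting into the budget: x* = 10 + 0.6·(I − 10·p_x − 3·p_y)/p_x, and y* = 3 + 0.4·(…)/p_y.
Set x* = 21.4 in the demand function and solve for p_x: p_x = 8.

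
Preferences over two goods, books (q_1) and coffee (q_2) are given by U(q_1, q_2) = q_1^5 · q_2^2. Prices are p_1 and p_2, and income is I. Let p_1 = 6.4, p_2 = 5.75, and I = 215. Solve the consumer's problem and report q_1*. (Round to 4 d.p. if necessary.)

MU_q_1/MU_q_2 = (5·q_2)/(2·q_1); tangency sets this equal to p_1/p_2.
So 5·p_2·q_2 = 2·p_1·q_1; combined with the budget, a share 5/7 of income goes to q_1.
Demand: q_1*(p_1,p_2,I) = 5/7·I/p_1 and q_2* = 2/7·I/p_2.
At p_1=6.4, p_2=5.75, I=215: q_1* = 5/7·215/6.4 = 23.9955.

q_1* = 23.9955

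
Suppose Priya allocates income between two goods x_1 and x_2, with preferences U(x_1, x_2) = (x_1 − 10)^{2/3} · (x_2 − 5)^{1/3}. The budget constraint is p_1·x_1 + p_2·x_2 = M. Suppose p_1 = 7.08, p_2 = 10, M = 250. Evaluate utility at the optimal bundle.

V = 8.6061

Discretionary income = 250 − 10·7.08 − 5·10 = 129.2; x_1* = 10 + 2/3·129.2/7.08 = 22.1657; x_2* = 5 + 1/3·129.2/10 = 9.3067.
Utility at the optimum: U(22.1657, 9.3067) = 8.6061.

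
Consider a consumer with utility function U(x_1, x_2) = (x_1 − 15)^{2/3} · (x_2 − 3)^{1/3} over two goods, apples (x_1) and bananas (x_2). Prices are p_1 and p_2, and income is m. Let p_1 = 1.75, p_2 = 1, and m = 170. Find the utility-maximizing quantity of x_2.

x_2* = 49.9167

Substituting into the budget: x_1* = 15 + 2/3·(m − 15·p_1 − 3·p_2)/p_1, and x_2* = 3 + 1/3·(…)/p_2.
Discretionary income = 170 − 15·1.75 − 3·1 = 140.75; x_2* = 3 + 1/3·140.75/1 = 49.9167.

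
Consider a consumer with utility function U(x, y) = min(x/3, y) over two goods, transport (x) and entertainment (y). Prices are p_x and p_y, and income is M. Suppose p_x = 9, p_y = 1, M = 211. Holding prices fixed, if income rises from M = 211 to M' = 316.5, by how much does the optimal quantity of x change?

Leontief preferences: the optimum is at the kink where x/3 = y/1, i.e. y = (1/3)·x.
Budget: p_x·x + p_y·(1/3)·x = M, so (3·p_x + p_y)·x = 3·M.
Demand: x*(p_x,p_y,M) = 3·M/(3·p_x + p_y), y* = M/(3·p_x + p_y).
Here 3·9 + 1 = 28, giving x* = 22.6071.
At M' = 316.5: x* = 33.9107. Change: 33.9107 − 22.6071 = 11.3036.

Δx* = 11.3036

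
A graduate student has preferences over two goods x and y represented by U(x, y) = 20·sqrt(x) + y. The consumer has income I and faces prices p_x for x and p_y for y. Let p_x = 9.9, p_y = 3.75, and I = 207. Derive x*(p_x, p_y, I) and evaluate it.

Utility is quasi-linear in y; the FOC for x is 10/√x = p_x/p_y.
Solve: √x = 10·p_y/p_x, so x*(p_x,p_y) = (10·p_y/p_x)², and y* = (I − p_x·x*)/p_y.
Plugging in: x* = (10·3.75/9.9)² = 14.348.

x* = 14.348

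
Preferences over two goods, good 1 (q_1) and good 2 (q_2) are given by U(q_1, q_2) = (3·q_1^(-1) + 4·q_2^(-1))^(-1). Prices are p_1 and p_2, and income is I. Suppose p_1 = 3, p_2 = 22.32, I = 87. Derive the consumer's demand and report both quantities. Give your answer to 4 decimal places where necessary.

MU_q_1 ∝ 3·q_1^(-2), MU_q_2 ∝ 4·q_2^(-2), so MRS = (3/4)·(q_2/q_1)^(2) = p_1/p_2.
Hence q_2/q_1 = ((4/3)·p_1/p_2)^(1/(2)), i.e. raised to the 0.5 power.
Substitute q_2 = (q_2/q_1)·q_1 into the budget: q_1* = I/(p_1 + p_2·(q_2/q_1)).
Numerically q_2/q_1 = 0.423334, so q_1* = 87/(3 + 22.32·0.423334) = 6.9886 and q_2* = 0.423334·6.9886 = 2.9585.

q_1* = 6.9886, q_2* = 2.9585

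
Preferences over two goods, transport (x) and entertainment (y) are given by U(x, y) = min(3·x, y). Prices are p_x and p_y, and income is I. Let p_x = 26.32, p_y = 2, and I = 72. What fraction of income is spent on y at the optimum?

Leontief preferences: the optimum is at the kink where x/1 = y/3, i.e. y = 3·x.
Budget: p_x·x + p_y·3·x = I, so (p_x + 3·p_y)·x = I.
Demand: x*(p_x,p_y,I) = I/(p_x + 3·p_y), y* = 3·I/(p_x + 3·p_y).
Here 26.32 + 3·2 = 32.32, giving x* = 2.2277 and y* = 6.6832.
Expenditure on y: 2·6.6832 = 13.3663; share = 0.1856.

share on y = 0.1856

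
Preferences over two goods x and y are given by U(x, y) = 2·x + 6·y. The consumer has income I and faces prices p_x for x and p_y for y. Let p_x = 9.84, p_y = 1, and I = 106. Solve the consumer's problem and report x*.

x* = 0

Perfect substitutes: compare marginal utility per dollar. 2/p_x vs 6/p_y → 0.2033 vs 6.
y gives more utility per dollar, so spend all income on y: y* = I/p_y, x* = 0.
Numerically: x* = 0, y* = 106.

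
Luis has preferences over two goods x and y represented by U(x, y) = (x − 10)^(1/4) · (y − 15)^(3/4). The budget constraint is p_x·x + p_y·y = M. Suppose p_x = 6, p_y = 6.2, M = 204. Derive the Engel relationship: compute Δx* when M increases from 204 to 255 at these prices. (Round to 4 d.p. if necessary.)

MRS = (1/3)·(y−15)/(x−10). Tangency with p_x/p_y gives y−15 = 3·(p_x/p_y)·(x−10).
Substituting into the budget: x* = 10 + 0.25·(M − 10·p_x − 15·p_y)/p_x, and y* = 15 + 0.75·(…)/p_y.
Discretionary income = 204 − 10·6 − 15·6.2 = 51; x* = 10 + 0.25·51/6 = 12.125.
At M' = 255: x* = 14.25. Change: 14.25 − 12.125 = 2.125.

Δx* = 2.125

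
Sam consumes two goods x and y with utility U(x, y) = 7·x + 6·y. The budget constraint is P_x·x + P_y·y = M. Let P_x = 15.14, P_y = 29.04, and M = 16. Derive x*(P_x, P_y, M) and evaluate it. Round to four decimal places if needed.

Linear utility — the consumer picks whichever good has higher MU/price: 7/15.14 = 0.4624 vs 6/29.04 = 0.2066.
x gives more utility per dollar, so spend all income on x: x* = M/P_x, y* = 0.
Numerically: x* = 1.0568, y* = 0.

x* = 1.0568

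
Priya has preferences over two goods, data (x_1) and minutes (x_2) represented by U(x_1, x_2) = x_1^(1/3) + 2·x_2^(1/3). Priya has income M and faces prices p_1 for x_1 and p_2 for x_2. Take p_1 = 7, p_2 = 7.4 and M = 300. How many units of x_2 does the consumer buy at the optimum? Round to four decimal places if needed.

From the CES first-order condition, (1/2)·(x_2/x_1)^(2/3) = p_1/p_2.
Hence x_2/x_1 = (2·p_1/p_2)^(1/(2/3)), i.e. raised to the 1.5 power.
Substitute x_2 = (x_2/x_1)·x_1 into the budget: x_1* = M/(p_1 + p_2·(x_2/x_1)).
Numerically x_2/x_1 = 2.602223, so x_1* = 300/(7 + 7.4·2.602223) = 11.4258 and x_2* = 2.602223·11.4258 = 29.7324.

x_2* = 29.7324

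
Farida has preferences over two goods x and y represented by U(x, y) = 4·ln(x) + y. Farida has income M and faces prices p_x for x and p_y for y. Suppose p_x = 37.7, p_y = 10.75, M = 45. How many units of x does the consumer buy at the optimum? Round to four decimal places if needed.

x* = 1.1406

MU_x = 4/x, MU_y = 1. Tangency: 4/x = p_x/p_y.
So x*(p_x,p_y) = 4·p_y/p_x, independent of income; and y* = (M − 4·p_y)/p_y.
At the given prices: x* = 4·10.75/37.7 = 1.1406.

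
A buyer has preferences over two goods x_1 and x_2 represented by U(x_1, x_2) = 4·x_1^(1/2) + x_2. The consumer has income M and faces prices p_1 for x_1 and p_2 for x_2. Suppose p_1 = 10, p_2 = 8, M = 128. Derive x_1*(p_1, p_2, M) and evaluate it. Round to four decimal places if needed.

x_1* = 2.56

Set MRS = p_1/p_2: 2·x_1^(−1/2) = p_1/p_2.
Thus x_1* = (2·p_2/p_1)² — independent of M — with the rest of income spent on x_2.
Plugging in: x_1* = (2·8/10)² = 2.56.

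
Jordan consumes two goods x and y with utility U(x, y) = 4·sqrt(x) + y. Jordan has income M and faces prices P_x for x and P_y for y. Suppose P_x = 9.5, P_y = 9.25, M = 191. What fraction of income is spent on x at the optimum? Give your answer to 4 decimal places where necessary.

Utility is quasi-linear in y; the FOC for x is 2/√x = P_x/P_y.
Thus x* = (2·P_y/P_x)² — independent of M — with the rest of income spent on y.
Plugging in: x* = (2·9.25/9.5)² = 3.7922, y* = 16.7539.
Expenditure on x: 9.5·3.7922 = 36.0263; share = 0.1886.

share on x = 0.1886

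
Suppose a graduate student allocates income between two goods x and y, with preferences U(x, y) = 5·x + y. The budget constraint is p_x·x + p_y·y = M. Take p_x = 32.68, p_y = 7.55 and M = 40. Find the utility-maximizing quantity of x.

x* = 1.224

x gives more utility per dollar, so spend all income on x: x* = M/p_x, y* = 0.
Numerically: x* = 1.224, y* = 0.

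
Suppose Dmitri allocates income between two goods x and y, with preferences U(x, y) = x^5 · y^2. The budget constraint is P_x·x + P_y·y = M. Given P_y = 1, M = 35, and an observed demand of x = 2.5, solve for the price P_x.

P_x = 10

MU_x/MU_y = (5·y)/(2·x); tangency sets this equal to P_x/P_y.
Rearranging, P_y·y = (2/5)·P_x·x. Substituting into the budget gives P_x·x·(1 + (2/5)) = M.
Demand: x*(P_x,P_y,M) = 5/7·M/P_x and y* = 2/7·M/P_y.
Set x* = 2.5 in the demand function and solve for P_x: P_x = 10.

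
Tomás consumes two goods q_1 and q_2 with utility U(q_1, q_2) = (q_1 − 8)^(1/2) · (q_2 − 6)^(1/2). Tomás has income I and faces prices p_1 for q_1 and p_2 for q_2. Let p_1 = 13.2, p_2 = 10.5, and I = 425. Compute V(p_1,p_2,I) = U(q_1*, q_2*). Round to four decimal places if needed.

MRS = (q_2−6)/(q_1−8). Tangency with p_1/p_2 gives q_2−6 = (p_1/p_2)·(q_1−8).
Substituting into the budget: q_1* = 8 + 0.5·(I − 8·p_1 − 6·p_2)/p_1, and q_2* = 6 + 0.5·(…)/p_2.
Discretionary income = 425 − 8·13.2 − 6·10.5 = 256.4; q_1* = 8 + 0.5·256.4/13.2 = 17.7121; q_2* = 6 + 0.5·256.4/10.5 = 18.2095.
Utility at the optimum: U(17.7121, 18.2095) = 10.8895.

V = 10.8895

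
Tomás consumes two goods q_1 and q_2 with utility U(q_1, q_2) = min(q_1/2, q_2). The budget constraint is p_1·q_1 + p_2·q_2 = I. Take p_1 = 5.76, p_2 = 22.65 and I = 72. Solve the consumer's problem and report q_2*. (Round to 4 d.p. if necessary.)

With perfect complements, no substitution: consume in ratio q_1:q_2 = 2:1.
Budget: p_1·q_1 + p_2·(1/2)·q_1 = I, so (2·p_1 + p_2)·q_1 = 2·I.
Demand: q_1*(p_1,p_2,I) = 2·I/(2·p_1 + p_2), q_2* = I/(2·p_1 + p_2).
Here 2·5.76 + 22.65 = 34.17, giving q_2* = 2.1071.

q_2* = 2.1071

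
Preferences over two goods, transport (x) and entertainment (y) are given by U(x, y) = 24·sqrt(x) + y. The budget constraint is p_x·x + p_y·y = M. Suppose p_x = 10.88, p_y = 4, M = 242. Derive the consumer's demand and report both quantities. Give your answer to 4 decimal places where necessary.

Thus x* = (12·p_y/p_x)² — independent of M — with the rest of income spent on y.
Plugging in: x* = (12·4/10.88)² = 19.4637, y* = 7.5588.

x* = 19.4637, y* = 7.5588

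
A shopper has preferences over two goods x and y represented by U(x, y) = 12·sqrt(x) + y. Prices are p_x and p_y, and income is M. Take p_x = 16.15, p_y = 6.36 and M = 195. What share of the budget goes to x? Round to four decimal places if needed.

MU_x = 6/√x, MU_y = 1. Tangency: 6/√x = p_x/p_y.
Solve: √x = 6·p_y/p_x, so x*(p_x,p_y) = (6·p_y/p_x)², and y* = (M − p_x·x*)/p_y.
Plugging in: x* = (6·6.36/16.15)² = 5.5831, y* = 16.4833.
Expenditure on x: 16.15·5.5831 = 90.1663; share = 0.4624.

share on x = 0.4624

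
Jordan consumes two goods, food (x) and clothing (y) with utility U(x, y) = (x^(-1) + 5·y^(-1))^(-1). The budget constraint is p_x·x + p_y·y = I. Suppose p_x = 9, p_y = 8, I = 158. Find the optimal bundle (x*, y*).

Substitute y = (y/x)·x into the budget: x* = I/(p_x + p_y·(y/x)).
Numerically y/x = 2.371708, so x* = 158/(9 + 8·2.371708) = 5.6482 and y* = 2.371708·5.6482 = 13.3958.

x* = 5.6482, y* = 13.3958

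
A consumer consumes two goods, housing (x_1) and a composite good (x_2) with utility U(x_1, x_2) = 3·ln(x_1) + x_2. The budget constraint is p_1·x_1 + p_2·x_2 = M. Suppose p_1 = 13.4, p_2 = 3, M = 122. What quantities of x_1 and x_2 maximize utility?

x_1* = 0.6716, x_2* = 37.6667

MU_x_1 = 3/x_1, MU_x_2 = 1. Tangency: 3/x_1 = p_1/p_2.
So x_1*(p_1,p_2) = 3·p_2/p_1, independent of income; and x_2* = (M − 3·p_2)/p_2.
At the given prices: x_1* = 3·3/13.4 = 0.6716, and x_2* = 37.6667.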